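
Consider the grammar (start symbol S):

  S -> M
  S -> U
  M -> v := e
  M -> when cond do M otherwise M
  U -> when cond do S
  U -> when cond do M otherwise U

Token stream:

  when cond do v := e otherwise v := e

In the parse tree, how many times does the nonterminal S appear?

[S [M when cond do [M v := e] otherwise [M v := e]]]

1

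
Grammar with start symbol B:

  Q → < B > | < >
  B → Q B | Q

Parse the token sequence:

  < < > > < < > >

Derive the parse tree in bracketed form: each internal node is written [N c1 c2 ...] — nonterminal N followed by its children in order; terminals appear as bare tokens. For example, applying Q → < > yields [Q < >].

B
Q B
< B > B
< Q > B
< < > > B
< < > > Q
< < > > < B >
< < > > < Q >
< < > > < < > >

[B [Q < [B [Q < >]] >] [B [Q < [B [Q < >]] >]]]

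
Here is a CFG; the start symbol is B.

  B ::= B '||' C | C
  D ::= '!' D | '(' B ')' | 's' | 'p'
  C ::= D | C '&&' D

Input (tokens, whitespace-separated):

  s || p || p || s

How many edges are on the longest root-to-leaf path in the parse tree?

[B [B [B [B [C [D s]]] || [C [D p]]] || [C [D p]]] || [C [D s]]]

6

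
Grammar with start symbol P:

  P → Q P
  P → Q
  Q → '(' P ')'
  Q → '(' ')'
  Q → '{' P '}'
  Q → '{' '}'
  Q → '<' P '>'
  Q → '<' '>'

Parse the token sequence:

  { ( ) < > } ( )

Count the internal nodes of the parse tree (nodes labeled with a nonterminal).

8

[P [Q { [P [Q ( )] [P [Q < >]]] }] [P [Q ( )]]]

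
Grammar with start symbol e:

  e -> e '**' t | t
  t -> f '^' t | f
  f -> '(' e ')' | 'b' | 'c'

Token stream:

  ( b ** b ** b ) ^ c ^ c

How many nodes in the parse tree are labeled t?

[e [t [f ( [e [e [e [t [f b]]] ** [t [f b]]] ** [t [f b]]] )] ^ [t [f c] ^ [t [f c]]]]]

6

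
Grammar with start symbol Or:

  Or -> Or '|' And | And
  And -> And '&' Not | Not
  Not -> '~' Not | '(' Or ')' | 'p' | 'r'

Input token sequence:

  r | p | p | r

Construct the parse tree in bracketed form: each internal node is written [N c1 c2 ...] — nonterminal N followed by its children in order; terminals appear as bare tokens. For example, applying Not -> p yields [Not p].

Or
Or | And
Or | And | And
Or | And | And | And
And | And | And | And
Not | And | And | And
r | And | And | And
r | Not | And | And
r | p | And | And
r | p | Not | And
r | p | p | And
r | p | p | Not
r | p | p | r

[Or [Or [Or [Or [And [Not r]]] | [And [Not p]]] | [And [Not p]]] | [And [Not r]]]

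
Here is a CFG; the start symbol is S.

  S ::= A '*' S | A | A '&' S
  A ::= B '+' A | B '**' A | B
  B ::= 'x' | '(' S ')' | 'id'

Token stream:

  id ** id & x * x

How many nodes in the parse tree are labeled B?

[S [A [B id] ** [A [B id]]] & [S [A [B x]] * [S [A [B x]]]]]

4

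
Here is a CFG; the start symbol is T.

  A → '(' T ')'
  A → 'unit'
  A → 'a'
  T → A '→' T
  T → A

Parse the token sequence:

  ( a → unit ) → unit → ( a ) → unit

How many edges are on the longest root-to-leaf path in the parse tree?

6

[T [A ( [T [A a] → [T [A unit]]] )] → [T [A unit] → [T [A ( [T [A a]] )] → [T [A unit]]]]]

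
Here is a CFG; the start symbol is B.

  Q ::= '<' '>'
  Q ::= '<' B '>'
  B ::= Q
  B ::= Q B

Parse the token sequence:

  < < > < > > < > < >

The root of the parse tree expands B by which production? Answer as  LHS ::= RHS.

[B [Q < [B [Q < >] [B [Q < >]]] >] [B [Q < >] [B [Q < >]]]]

B ::= Q B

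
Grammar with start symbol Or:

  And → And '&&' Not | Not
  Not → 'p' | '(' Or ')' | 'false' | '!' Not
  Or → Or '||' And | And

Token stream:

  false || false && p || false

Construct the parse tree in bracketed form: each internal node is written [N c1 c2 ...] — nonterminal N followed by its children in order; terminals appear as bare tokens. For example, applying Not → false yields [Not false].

[Or [Or [Or [And [Not false]]] || [And [And [Not false]] && [Not p]]] || [And [Not false]]]

Or
Or || And
Or || And || And
And || And || And
Not || And || And
false || And || And
false || And && Not || And
false || Not && Not || And
false || false && Not || And
false || false && p || And
false || false && p || Not
false || false && p || false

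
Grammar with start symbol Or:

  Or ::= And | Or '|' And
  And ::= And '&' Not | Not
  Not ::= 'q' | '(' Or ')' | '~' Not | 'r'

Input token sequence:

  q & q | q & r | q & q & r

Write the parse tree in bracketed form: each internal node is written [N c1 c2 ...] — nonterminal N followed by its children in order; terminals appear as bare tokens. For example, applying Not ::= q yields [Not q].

Or
Or | And
Or | And | And
And | And | And
And & Not | And | And
Not & Not | And | And
q & Not | And | And
q & q | And | And
q & q | And & Not | And
q & q | Not & Not | And
q & q | q & Not | And
q & q | q & r | And
q & q | q & r | And & Not
q & q | q & r | And & Not & Not
q & q | q & r | Not & Not & Not
q & q | q & r | q & Not & Not
q & q | q & r | q & q & Not
q & q | q & r | q & q & r

[Or [Or [Or [And [And [Not q]] & [Not q]]] | [And [And [Not q]] & [Not r]]] | [And [And [And [Not q]] & [Not q]] & [Not r]]]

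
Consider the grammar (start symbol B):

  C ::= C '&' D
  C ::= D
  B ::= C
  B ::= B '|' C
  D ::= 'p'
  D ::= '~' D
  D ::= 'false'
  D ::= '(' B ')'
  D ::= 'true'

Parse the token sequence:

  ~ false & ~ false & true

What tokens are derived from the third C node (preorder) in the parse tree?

~ false

[B [C [C [C [D ~ [D false]]] & [D ~ [D false]]] & [D true]]]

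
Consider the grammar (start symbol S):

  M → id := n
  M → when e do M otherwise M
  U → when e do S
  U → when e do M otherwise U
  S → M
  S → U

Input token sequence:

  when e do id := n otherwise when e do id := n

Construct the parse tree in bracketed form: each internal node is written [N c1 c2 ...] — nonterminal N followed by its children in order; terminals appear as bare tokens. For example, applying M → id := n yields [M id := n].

S
U
when e do M otherwise U
when e do id := n otherwise U
when e do id := n otherwise when e do S
when e do id := n otherwise when e do M
when e do id := n otherwise when e do id := n

[S [U when e do [M id := n] otherwise [U when e do [S [M id := n]]]]]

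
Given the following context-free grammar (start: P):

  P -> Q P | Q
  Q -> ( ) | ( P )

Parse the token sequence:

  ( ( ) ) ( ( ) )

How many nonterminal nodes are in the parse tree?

[P [Q ( [P [Q ( )]] )] [P [Q ( [P [Q ( )]] )]]]

8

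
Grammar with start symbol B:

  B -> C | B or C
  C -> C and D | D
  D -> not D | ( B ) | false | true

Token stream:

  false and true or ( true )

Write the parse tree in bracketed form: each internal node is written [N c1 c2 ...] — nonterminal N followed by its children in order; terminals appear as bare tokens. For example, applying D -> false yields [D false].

B
B or C
C or C
C and D or C
D and D or C
false and D or C
false and true or C
false and true or D
false and true or ( B )
false and true or ( C )
false and true or ( D )
false and true or ( true )

[B [B [C [C [D false]] and [D true]]] or [C [D ( [B [C [D true]]] )]]]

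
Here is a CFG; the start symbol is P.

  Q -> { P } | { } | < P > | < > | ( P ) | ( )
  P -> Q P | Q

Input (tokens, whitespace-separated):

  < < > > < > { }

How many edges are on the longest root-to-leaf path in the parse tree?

[P [Q < [P [Q < >]] >] [P [Q < >] [P [Q { }]]]]

4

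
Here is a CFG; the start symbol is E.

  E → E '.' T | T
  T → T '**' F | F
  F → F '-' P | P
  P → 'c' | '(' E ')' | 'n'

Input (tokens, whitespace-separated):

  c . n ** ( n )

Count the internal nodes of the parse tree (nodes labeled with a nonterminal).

[E [E [T [F [P c]]]] . [T [T [F [P n]]] ** [F [P ( [E [T [F [P n]]]] )]]]]

15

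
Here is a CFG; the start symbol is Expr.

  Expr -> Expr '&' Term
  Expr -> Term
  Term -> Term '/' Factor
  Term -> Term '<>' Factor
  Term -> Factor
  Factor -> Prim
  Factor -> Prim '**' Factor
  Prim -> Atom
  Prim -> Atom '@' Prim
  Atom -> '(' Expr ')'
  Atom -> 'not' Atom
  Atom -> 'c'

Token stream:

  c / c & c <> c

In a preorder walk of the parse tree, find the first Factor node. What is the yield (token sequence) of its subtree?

[Expr [Expr [Term [Term [Factor [Prim [Atom c]]]] / [Factor [Prim [Atom c]]]]] & [Term [Term [Factor [Prim [Atom c]]]] <> [Factor [Prim [Atom c]]]]]

c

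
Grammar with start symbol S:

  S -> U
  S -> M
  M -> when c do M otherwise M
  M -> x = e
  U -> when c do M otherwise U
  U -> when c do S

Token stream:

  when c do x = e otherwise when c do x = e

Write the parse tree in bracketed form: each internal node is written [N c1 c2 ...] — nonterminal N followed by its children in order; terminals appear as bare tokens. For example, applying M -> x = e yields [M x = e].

S
U
when c do M otherwise U
when c do x = e otherwise U
when c do x = e otherwise when c do S
when c do x = e otherwise when c do M
when c do x = e otherwise when c do x = e

[S [U when c do [M x = e] otherwise [U when c do [S [M x = e]]]]]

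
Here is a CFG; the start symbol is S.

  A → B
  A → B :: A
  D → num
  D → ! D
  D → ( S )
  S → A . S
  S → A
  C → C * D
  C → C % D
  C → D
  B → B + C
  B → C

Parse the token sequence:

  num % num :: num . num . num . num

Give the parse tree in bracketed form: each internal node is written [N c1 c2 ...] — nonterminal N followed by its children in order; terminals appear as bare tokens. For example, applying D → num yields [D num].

[S [A [B [C [C [D num]] % [D num]]] :: [A [B [C [D num]]]]] . [S [A [B [C [D num]]]] . [S [A [B [C [D num]]]] . [S [A [B [C [D num]]]]]]]]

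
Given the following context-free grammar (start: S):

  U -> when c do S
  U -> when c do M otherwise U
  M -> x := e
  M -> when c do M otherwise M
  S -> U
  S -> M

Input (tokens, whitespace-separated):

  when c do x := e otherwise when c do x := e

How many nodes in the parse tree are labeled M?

2

[S [U when c do [M x := e] otherwise [U when c do [S [M x := e]]]]]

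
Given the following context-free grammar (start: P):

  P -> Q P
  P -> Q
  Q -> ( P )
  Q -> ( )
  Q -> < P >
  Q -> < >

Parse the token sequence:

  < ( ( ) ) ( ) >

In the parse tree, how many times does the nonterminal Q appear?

4

[P [Q < [P [Q ( [P [Q ( )]] )] [P [Q ( )]]] >]]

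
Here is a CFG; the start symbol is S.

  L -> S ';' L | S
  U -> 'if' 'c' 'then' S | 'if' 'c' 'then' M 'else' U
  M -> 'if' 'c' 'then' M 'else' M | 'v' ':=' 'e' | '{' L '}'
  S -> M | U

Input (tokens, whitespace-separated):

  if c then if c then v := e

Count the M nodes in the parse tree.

1

[S [U if c then [S [U if c then [S [M v := e]]]]]]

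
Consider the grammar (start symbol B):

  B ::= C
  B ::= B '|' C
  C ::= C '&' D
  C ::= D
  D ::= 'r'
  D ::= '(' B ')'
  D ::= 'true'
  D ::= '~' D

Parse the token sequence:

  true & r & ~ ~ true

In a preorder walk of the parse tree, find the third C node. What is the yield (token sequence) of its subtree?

[B [C [C [C [D true]] & [D r]] & [D ~ [D ~ [D true]]]]]

true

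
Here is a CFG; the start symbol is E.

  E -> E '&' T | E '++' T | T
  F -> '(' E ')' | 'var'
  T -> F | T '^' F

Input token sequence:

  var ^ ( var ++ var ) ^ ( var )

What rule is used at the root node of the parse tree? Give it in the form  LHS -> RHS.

E -> T

[E [T [T [T [F var]] ^ [F ( [E [E [T [F var]]] ++ [T [F var]]] )]] ^ [F ( [E [T [F var]]] )]]]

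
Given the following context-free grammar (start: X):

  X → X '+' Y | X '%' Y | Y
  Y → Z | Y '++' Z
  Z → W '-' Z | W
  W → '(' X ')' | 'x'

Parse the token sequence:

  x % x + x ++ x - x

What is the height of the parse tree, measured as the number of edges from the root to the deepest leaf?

[X [X [X [Y [Z [W x]]]] % [Y [Z [W x]]]] + [Y [Y [Z [W x]]] ++ [Z [W x] - [Z [W x]]]]]

6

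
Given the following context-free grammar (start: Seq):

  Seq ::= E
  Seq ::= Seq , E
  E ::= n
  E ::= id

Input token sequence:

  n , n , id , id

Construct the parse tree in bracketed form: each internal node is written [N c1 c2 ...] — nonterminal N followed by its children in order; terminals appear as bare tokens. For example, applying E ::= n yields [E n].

Seq
Seq , E
Seq , E , E
Seq , E , E , E
E , E , E , E
n , E , E , E
n , n , E , E
n , n , id , E
n , n , id , id

[Seq [Seq [Seq [Seq [E n]] , [E n]] , [E id]] , [E id]]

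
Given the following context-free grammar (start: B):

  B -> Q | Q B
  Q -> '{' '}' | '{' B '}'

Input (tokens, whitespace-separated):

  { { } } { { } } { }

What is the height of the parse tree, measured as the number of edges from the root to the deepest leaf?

5

[B [Q { [B [Q { }]] }] [B [Q { [B [Q { }]] }] [B [Q { }]]]]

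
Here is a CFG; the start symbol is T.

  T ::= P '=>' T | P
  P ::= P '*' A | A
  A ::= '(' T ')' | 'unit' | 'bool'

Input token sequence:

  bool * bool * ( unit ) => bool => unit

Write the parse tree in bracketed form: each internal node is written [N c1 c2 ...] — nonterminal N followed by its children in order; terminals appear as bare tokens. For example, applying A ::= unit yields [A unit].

T
P => T
P * A => T
P * A * A => T
A * A * A => T
bool * A * A => T
bool * bool * A => T
bool * bool * ( T ) => T
bool * bool * ( P ) => T
bool * bool * ( A ) => T
bool * bool * ( unit ) => T
bool * bool * ( unit ) => P => T
bool * bool * ( unit ) => A => T
bool * bool * ( unit ) => bool => T
bool * bool * ( unit ) => bool => P
bool * bool * ( unit ) => bool => A
bool * bool * ( unit ) => bool => unit

[T [P [P [P [A bool]] * [A bool]] * [A ( [T [P [A unit]]] )]] => [T [P [A bool]] => [T [P [A unit]]]]]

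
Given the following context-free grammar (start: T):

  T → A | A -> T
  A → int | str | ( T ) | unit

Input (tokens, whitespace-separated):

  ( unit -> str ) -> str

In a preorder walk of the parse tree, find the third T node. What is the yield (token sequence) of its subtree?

[T [A ( [T [A unit] -> [T [A str]]] )] -> [T [A str]]]

str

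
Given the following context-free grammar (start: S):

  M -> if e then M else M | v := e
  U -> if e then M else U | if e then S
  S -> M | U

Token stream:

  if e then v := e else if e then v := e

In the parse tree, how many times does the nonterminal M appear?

[S [U if e then [M v := e] else [U if e then [S [M v := e]]]]]

2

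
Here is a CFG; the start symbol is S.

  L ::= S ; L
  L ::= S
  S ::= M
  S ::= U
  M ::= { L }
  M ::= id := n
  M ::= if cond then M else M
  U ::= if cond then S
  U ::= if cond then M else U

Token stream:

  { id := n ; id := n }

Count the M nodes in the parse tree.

3

[S [M { [L [S [M id := n]] ; [L [S [M id := n]]]] }]]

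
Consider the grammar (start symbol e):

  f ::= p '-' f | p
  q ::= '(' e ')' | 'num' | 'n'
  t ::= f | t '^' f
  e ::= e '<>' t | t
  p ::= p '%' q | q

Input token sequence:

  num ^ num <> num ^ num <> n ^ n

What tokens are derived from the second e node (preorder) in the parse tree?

[e [e [e [t [t [f [p [q num]]]] ^ [f [p [q num]]]]] <> [t [t [f [p [q num]]]] ^ [f [p [q num]]]]] <> [t [t [f [p [q n]]]] ^ [f [p [q n]]]]]

num ^ num <> num ^ num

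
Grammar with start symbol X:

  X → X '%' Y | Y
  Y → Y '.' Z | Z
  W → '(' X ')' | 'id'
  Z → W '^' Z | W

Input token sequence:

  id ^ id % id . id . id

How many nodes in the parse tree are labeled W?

[X [X [Y [Z [W id] ^ [Z [W id]]]]] % [Y [Y [Y [Z [W id]]] . [Z [W id]]] . [Z [W id]]]]

5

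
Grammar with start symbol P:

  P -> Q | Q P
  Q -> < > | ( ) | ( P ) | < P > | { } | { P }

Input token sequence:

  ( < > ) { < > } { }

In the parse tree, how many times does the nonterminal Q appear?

5

[P [Q ( [P [Q < >]] )] [P [Q { [P [Q < >]] }] [P [Q { }]]]]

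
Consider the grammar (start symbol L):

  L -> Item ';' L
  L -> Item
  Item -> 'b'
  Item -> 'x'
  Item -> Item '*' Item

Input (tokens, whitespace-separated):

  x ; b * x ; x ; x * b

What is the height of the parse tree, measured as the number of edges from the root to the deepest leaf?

6

[L [Item x] ; [L [Item [Item b] * [Item x]] ; [L [Item x] ; [L [Item [Item x] * [Item b]]]]]]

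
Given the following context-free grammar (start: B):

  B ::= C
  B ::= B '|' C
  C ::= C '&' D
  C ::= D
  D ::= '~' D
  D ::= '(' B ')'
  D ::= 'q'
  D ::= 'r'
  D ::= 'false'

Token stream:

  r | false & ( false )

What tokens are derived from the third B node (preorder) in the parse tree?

false

[B [B [C [D r]]] | [C [C [D false]] & [D ( [B [C [D false]]] )]]]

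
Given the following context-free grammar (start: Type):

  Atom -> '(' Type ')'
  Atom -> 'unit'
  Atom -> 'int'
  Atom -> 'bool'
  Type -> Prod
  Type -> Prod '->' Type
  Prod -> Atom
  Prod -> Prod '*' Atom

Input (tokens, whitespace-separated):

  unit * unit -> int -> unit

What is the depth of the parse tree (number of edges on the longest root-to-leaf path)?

[Type [Prod [Prod [Atom unit]] * [Atom unit]] -> [Type [Prod [Atom int]] -> [Type [Prod [Atom unit]]]]]

5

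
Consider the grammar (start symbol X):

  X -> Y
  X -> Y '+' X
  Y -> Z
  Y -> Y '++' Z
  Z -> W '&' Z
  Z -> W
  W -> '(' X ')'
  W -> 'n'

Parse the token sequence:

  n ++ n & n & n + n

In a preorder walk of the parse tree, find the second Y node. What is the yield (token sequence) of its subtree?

n

[X [Y [Y [Z [W n]]] ++ [Z [W n] & [Z [W n] & [Z [W n]]]]] + [X [Y [Z [W n]]]]]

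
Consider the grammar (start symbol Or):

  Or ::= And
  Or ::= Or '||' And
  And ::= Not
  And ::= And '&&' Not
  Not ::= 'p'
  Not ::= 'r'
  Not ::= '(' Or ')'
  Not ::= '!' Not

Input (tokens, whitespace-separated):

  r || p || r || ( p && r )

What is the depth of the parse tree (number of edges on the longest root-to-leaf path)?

7

[Or [Or [Or [Or [And [Not r]]] || [And [Not p]]] || [And [Not r]]] || [And [Not ( [Or [And [And [Not p]] && [Not r]]] )]]]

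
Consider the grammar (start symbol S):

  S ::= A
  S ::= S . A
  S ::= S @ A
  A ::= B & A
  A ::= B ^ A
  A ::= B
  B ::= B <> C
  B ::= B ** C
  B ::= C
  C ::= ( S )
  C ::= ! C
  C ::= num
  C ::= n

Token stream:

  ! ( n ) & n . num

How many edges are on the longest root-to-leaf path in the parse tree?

10

[S [S [A [B [C ! [C ( [S [A [B [C n]]]] )]]] & [A [B [C n]]]]] . [A [B [C num]]]]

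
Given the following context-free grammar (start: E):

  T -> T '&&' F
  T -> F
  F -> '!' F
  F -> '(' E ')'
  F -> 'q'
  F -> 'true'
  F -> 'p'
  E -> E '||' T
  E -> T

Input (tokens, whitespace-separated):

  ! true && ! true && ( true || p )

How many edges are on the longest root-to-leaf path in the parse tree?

7

[E [T [T [T [F ! [F true]]] && [F ! [F true]]] && [F ( [E [E [T [F true]]] || [T [F p]]] )]]]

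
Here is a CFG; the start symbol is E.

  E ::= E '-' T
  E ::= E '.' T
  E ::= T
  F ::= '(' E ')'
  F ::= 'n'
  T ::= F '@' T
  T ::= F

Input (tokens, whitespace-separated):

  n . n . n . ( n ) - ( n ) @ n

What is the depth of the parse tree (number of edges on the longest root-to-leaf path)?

7

[E [E [E [E [E [T [F n]]] . [T [F n]]] . [T [F n]]] . [T [F ( [E [T [F n]]] )]]] - [T [F ( [E [T [F n]]] )] @ [T [F n]]]]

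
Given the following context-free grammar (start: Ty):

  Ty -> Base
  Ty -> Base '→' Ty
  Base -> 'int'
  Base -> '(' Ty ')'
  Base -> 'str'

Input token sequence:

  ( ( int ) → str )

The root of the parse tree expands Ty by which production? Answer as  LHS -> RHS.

[Ty [Base ( [Ty [Base ( [Ty [Base int]] )] → [Ty [Base str]]] )]]

Ty -> Base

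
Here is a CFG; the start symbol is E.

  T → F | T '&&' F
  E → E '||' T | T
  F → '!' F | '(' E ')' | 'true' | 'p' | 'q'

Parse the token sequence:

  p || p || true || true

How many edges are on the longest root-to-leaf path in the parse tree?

6

[E [E [E [E [T [F p]]] || [T [F p]]] || [T [F true]]] || [T [F true]]]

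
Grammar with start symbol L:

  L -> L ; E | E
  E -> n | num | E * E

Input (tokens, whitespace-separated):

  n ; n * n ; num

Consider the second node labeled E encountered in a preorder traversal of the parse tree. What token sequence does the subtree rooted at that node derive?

[L [L [L [E n]] ; [E [E n] * [E n]]] ; [E num]]

n * n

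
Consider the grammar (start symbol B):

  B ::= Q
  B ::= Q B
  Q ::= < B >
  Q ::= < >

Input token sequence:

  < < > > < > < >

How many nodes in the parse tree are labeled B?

[B [Q < [B [Q < >]] >] [B [Q < >] [B [Q < >]]]]

4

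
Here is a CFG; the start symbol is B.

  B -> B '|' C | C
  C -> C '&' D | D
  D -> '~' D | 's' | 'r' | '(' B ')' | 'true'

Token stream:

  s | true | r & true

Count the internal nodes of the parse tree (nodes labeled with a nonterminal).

[B [B [B [C [D s]]] | [C [D true]]] | [C [C [D r]] & [D true]]]

11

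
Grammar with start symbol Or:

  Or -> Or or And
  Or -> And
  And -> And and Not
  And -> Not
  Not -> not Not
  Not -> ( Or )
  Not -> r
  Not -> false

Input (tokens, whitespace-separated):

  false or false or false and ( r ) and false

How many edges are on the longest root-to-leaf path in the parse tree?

[Or [Or [Or [And [Not false]]] or [And [Not false]]] or [And [And [And [Not false]] and [Not ( [Or [And [Not r]]] )]] and [Not false]]]

7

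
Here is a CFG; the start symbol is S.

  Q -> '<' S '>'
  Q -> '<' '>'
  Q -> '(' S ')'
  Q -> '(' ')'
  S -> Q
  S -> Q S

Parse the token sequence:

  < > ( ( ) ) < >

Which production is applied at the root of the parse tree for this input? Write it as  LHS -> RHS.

S -> Q S

[S [Q < >] [S [Q ( [S [Q ( )]] )] [S [Q < >]]]]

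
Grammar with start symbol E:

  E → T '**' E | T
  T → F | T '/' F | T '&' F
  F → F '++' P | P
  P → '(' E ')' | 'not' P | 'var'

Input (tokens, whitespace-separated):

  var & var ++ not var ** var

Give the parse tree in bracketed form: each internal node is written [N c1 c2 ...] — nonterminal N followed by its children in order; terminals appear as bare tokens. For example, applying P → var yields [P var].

[E [T [T [F [P var]]] & [F [F [P var]] ++ [P not [P var]]]] ** [E [T [F [P var]]]]]

E
T ** E
T & F ** E
F & F ** E
P & F ** E
var & F ** E
var & F ++ P ** E
var & P ++ P ** E
var & var ++ P ** E
var & var ++ not P ** E
var & var ++ not var ** E
var & var ++ not var ** T
var & var ++ not var ** F
var & var ++ not var ** P
var & var ++ not var ** var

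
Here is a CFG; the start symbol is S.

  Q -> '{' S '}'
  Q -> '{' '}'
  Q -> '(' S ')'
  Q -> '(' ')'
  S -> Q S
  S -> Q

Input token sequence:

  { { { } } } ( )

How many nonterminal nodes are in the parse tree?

[S [Q { [S [Q { [S [Q { }]] }]] }] [S [Q ( )]]]

8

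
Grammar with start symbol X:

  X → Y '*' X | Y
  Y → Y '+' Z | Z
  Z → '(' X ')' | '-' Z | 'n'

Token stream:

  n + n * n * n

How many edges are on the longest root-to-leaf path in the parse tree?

5

[X [Y [Y [Z n]] + [Z n]] * [X [Y [Z n]] * [X [Y [Z n]]]]]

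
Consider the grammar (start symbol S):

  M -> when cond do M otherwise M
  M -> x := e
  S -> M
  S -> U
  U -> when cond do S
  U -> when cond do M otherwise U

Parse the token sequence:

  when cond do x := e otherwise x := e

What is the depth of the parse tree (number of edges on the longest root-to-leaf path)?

3

[S [M when cond do [M x := e] otherwise [M x := e]]]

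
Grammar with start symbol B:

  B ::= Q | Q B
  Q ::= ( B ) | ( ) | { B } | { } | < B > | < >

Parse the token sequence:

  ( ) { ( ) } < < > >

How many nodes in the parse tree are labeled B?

[B [Q ( )] [B [Q { [B [Q ( )]] }] [B [Q < [B [Q < >]] >]]]]

5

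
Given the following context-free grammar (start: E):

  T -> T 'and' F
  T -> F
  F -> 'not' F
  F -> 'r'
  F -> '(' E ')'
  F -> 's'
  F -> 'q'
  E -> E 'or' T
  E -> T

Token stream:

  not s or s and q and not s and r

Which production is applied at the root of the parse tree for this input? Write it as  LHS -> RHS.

[E [E [T [F not [F s]]]] or [T [T [T [T [F s]] and [F q]] and [F not [F s]]] and [F r]]]

E -> E 'or' T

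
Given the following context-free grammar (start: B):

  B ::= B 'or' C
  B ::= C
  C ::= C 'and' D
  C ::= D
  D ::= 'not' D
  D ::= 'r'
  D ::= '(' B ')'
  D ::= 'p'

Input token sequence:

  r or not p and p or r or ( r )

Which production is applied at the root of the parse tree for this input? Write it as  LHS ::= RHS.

[B [B [B [B [C [D r]]] or [C [C [D not [D p]]] and [D p]]] or [C [D r]]] or [C [D ( [B [C [D r]]] )]]]

B ::= B 'or' C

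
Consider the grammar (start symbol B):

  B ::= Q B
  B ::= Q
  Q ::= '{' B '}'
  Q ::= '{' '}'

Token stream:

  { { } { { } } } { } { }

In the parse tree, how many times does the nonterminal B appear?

6

[B [Q { [B [Q { }] [B [Q { [B [Q { }]] }]]] }] [B [Q { }] [B [Q { }]]]]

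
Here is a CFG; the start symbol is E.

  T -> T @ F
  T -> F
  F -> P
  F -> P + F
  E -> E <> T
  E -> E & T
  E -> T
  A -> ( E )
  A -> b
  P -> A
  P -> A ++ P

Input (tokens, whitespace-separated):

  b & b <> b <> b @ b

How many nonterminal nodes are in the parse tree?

[E [E [E [E [T [F [P [A b]]]]] & [T [F [P [A b]]]]] <> [T [F [P [A b]]]]] <> [T [T [F [P [A b]]]] @ [F [P [A b]]]]]

24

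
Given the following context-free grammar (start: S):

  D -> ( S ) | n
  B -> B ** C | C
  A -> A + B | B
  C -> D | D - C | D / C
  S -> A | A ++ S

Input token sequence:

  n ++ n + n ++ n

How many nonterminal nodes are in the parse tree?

19

[S [A [B [C [D n]]]] ++ [S [A [A [B [C [D n]]]] + [B [C [D n]]]] ++ [S [A [B [C [D n]]]]]]]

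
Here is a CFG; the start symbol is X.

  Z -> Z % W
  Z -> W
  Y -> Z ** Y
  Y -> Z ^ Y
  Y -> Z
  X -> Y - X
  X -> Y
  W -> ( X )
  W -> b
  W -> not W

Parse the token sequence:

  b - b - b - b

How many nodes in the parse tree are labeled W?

4

[X [Y [Z [W b]]] - [X [Y [Z [W b]]] - [X [Y [Z [W b]]] - [X [Y [Z [W b]]]]]]]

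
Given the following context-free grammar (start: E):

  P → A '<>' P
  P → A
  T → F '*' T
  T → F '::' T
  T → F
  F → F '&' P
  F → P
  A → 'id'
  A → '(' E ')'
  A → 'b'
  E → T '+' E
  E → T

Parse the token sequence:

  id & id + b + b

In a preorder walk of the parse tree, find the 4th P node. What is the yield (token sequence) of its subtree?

[E [T [F [F [P [A id]]] & [P [A id]]]] + [E [T [F [P [A b]]]] + [E [T [F [P [A b]]]]]]]

b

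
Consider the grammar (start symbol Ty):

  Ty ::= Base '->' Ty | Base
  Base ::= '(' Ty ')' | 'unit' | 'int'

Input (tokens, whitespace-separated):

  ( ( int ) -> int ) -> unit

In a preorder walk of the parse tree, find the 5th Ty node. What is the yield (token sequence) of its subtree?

[Ty [Base ( [Ty [Base ( [Ty [Base int]] )] -> [Ty [Base int]]] )] -> [Ty [Base unit]]]

unit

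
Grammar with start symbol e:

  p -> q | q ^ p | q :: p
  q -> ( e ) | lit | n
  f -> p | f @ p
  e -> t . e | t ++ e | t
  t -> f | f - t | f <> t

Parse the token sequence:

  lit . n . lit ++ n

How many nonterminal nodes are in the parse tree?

[e [t [f [p [q lit]]]] . [e [t [f [p [q n]]]] . [e [t [f [p [q lit]]]] ++ [e [t [f [p [q n]]]]]]]]

20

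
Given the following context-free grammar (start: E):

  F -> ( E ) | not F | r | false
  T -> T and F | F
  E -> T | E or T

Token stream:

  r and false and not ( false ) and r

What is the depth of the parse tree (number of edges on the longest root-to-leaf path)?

8

[E [T [T [T [T [F r]] and [F false]] and [F not [F ( [E [T [F false]]] )]]] and [F r]]]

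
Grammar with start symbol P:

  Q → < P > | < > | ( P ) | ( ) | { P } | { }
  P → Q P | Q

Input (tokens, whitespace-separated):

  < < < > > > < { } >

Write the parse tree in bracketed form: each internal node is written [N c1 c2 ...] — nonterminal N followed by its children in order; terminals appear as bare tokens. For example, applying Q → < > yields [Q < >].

P
Q P
< P > P
< Q > P
< < P > > P
< < Q > > P
< < < > > > P
< < < > > > Q
< < < > > > < P >
< < < > > > < Q >
< < < > > > < { } >

[P [Q < [P [Q < [P [Q < >]] >]] >] [P [Q < [P [Q { }]] >]]]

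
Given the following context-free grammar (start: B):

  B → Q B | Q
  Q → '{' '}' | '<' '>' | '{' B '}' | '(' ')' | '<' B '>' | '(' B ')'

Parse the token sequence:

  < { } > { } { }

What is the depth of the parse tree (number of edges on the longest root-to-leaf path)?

4

[B [Q < [B [Q { }]] >] [B [Q { }] [B [Q { }]]]]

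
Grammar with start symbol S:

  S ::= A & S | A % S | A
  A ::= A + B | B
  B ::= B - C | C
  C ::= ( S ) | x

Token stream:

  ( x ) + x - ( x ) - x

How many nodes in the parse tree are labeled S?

3

[S [A [A [B [C ( [S [A [B [C x]]]] )]]] + [B [B [B [C x]] - [C ( [S [A [B [C x]]]] )]] - [C x]]]]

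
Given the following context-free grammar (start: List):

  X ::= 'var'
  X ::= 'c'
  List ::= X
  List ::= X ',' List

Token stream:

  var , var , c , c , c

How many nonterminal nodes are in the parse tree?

[List [X var] , [List [X var] , [List [X c] , [List [X c] , [List [X c]]]]]]

10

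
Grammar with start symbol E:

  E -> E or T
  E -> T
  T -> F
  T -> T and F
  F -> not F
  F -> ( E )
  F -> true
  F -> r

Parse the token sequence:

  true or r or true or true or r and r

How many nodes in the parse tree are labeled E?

5

[E [E [E [E [E [T [F true]]] or [T [F r]]] or [T [F true]]] or [T [F true]]] or [T [T [F r]] and [F r]]]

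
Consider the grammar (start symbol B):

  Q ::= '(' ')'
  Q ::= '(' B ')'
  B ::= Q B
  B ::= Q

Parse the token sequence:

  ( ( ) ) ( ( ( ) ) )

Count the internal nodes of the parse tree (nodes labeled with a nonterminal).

10

[B [Q ( [B [Q ( )]] )] [B [Q ( [B [Q ( [B [Q ( )]] )]] )]]]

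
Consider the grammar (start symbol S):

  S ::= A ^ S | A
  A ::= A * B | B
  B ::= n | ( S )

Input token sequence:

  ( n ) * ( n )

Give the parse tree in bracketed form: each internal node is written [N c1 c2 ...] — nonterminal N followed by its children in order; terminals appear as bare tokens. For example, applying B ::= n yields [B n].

[S [A [A [B ( [S [A [B n]]] )]] * [B ( [S [A [B n]]] )]]]

S
A
A * B
B * B
( S ) * B
( A ) * B
( B ) * B
( n ) * B
( n ) * ( S )
( n ) * ( A )
( n ) * ( B )
( n ) * ( n )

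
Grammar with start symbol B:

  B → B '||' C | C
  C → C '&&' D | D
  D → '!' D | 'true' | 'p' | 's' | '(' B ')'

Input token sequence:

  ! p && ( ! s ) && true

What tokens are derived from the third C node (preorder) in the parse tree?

! p

[B [C [C [C [D ! [D p]]] && [D ( [B [C [D ! [D s]]]] )]] && [D true]]]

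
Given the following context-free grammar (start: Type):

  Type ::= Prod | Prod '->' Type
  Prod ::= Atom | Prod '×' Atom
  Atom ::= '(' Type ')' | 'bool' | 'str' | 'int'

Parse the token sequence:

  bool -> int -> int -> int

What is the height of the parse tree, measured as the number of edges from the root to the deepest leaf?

[Type [Prod [Atom bool]] -> [Type [Prod [Atom int]] -> [Type [Prod [Atom int]] -> [Type [Prod [Atom int]]]]]]

6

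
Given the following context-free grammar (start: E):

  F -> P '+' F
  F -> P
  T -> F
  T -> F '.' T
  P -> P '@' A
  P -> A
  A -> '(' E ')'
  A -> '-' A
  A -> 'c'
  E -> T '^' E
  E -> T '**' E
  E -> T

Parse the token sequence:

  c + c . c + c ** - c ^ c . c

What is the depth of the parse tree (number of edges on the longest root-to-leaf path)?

8

[E [T [F [P [A c]] + [F [P [A c]]]] . [T [F [P [A c]] + [F [P [A c]]]]]] ** [E [T [F [P [A - [A c]]]]] ^ [E [T [F [P [A c]]] . [T [F [P [A c]]]]]]]]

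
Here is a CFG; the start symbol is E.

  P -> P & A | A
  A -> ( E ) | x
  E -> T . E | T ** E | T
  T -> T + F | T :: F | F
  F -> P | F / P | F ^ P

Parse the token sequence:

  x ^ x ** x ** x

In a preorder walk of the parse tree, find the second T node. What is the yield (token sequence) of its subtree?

x

[E [T [F [F [P [A x]]] ^ [P [A x]]]] ** [E [T [F [P [A x]]]] ** [E [T [F [P [A x]]]]]]]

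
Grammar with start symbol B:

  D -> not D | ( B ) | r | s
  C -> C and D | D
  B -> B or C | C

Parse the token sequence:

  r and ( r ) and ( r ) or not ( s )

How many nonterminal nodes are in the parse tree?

20

[B [B [C [C [C [D r]] and [D ( [B [C [D r]]] )]] and [D ( [B [C [D r]]] )]]] or [C [D not [D ( [B [C [D s]]] )]]]]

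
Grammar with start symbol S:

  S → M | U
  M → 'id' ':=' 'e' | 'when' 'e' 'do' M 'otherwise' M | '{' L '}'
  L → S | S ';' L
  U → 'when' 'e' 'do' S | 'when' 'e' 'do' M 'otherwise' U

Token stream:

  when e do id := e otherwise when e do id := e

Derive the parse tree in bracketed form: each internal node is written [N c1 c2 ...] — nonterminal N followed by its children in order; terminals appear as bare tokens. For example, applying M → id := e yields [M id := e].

S
U
when e do M otherwise U
when e do id := e otherwise U
when e do id := e otherwise when e do S
when e do id := e otherwise when e do M
when e do id := e otherwise when e do id := e

[S [U when e do [M id := e] otherwise [U when e do [S [M id := e]]]]]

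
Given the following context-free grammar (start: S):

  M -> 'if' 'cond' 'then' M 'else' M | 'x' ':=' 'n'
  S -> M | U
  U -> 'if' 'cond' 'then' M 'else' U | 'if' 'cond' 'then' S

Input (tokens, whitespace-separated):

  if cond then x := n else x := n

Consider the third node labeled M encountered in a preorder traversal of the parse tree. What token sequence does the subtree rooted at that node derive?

x := n

[S [M if cond then [M x := n] else [M x := n]]]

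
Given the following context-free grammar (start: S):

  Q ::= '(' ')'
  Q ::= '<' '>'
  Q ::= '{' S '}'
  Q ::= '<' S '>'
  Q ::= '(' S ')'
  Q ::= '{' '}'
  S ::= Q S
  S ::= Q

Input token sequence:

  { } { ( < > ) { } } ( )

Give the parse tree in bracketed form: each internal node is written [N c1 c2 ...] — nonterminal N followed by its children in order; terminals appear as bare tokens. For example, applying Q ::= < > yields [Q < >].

S
Q S
{ } S
{ } Q S
{ } { S } S
{ } { Q S } S
{ } { ( S ) S } S
{ } { ( Q ) S } S
{ } { ( < > ) S } S
{ } { ( < > ) Q } S
{ } { ( < > ) { } } S
{ } { ( < > ) { } } Q
{ } { ( < > ) { } } ( )

[S [Q { }] [S [Q { [S [Q ( [S [Q < >]] )] [S [Q { }]]] }] [S [Q ( )]]]]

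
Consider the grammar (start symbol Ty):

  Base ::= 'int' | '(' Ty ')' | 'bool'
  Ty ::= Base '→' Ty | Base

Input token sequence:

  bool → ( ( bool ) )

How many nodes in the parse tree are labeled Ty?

4

[Ty [Base bool] → [Ty [Base ( [Ty [Base ( [Ty [Base bool]] )]] )]]]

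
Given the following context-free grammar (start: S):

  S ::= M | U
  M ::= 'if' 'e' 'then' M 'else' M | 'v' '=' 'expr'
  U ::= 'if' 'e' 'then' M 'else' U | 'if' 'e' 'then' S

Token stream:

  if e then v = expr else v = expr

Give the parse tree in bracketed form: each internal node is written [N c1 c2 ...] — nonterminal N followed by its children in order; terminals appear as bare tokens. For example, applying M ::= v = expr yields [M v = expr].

[S [M if e then [M v = expr] else [M v = expr]]]

S
M
if e then M else M
if e then v = expr else M
if e then v = expr else v = expr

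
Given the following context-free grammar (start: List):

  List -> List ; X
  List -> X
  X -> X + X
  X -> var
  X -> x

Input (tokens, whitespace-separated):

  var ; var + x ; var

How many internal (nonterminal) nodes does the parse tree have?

[List [List [List [X var]] ; [X [X var] + [X x]]] ; [X var]]

8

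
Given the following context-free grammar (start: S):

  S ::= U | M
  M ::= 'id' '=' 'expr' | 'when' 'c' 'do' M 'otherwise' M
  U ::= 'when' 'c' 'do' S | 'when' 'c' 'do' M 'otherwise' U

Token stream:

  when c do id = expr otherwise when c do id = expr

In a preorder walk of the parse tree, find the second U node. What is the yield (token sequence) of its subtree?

[S [U when c do [M id = expr] otherwise [U when c do [S [M id = expr]]]]]

when c do id = expr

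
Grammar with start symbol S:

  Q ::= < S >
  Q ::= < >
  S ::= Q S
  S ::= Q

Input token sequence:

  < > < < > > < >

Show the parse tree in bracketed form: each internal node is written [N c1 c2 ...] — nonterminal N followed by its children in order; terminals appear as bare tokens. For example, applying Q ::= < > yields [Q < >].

[S [Q < >] [S [Q < [S [Q < >]] >] [S [Q < >]]]]

S
Q S
< > S
< > Q S
< > < S > S
< > < Q > S
< > < < > > S
< > < < > > Q
< > < < > > < >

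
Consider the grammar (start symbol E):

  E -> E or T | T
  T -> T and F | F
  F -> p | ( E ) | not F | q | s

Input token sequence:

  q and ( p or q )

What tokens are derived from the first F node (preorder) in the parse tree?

q

[E [T [T [F q]] and [F ( [E [E [T [F p]]] or [T [F q]]] )]]]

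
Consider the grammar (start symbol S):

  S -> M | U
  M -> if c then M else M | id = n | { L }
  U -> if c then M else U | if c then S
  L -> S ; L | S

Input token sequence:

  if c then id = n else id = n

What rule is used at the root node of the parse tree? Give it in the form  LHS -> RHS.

S -> M

[S [M if c then [M id = n] else [M id = n]]]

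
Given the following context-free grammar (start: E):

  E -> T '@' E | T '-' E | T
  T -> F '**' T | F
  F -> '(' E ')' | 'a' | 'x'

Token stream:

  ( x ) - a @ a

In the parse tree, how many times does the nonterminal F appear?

4

[E [T [F ( [E [T [F x]]] )]] - [E [T [F a]] @ [E [T [F a]]]]]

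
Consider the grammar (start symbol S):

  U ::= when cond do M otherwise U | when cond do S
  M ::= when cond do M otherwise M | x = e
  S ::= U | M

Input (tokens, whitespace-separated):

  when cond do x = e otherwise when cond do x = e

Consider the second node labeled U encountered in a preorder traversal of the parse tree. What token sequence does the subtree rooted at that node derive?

when cond do x = e

[S [U when cond do [M x = e] otherwise [U when cond do [S [M x = e]]]]]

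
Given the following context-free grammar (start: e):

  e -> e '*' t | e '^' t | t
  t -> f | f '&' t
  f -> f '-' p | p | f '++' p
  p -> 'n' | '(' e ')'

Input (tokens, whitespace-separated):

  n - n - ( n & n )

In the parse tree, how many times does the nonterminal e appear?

2

[e [t [f [f [f [p n]] - [p n]] - [p ( [e [t [f [p n]] & [t [f [p n]]]]] )]]]]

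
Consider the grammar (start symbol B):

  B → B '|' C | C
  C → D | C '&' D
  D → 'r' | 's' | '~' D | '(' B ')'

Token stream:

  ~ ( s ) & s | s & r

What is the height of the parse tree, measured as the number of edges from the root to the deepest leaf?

9

[B [B [C [C [D ~ [D ( [B [C [D s]]] )]]] & [D s]]] | [C [C [D s]] & [D r]]]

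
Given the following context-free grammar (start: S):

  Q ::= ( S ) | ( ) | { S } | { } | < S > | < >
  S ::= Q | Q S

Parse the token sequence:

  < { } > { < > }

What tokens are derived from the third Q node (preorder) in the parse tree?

[S [Q < [S [Q { }]] >] [S [Q { [S [Q < >]] }]]]

{ < > }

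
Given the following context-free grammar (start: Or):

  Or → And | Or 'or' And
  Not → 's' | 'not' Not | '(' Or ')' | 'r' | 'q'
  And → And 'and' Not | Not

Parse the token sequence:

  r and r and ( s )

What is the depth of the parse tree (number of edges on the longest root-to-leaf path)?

6

[Or [And [And [And [Not r]] and [Not r]] and [Not ( [Or [And [Not s]]] )]]]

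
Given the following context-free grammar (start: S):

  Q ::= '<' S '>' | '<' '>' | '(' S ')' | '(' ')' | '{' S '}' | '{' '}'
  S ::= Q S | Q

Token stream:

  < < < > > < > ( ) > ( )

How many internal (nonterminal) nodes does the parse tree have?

[S [Q < [S [Q < [S [Q < >]] >] [S [Q < >] [S [Q ( )]]]] >] [S [Q ( )]]]

12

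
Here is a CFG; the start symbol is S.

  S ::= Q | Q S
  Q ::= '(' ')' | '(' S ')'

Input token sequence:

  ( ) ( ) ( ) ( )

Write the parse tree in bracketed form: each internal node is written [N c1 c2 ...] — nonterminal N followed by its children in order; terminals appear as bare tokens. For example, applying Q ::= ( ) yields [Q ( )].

[S [Q ( )] [S [Q ( )] [S [Q ( )] [S [Q ( )]]]]]

S
Q S
( ) S
( ) Q S
( ) ( ) S
( ) ( ) Q S
( ) ( ) ( ) S
( ) ( ) ( ) Q
( ) ( ) ( ) ( )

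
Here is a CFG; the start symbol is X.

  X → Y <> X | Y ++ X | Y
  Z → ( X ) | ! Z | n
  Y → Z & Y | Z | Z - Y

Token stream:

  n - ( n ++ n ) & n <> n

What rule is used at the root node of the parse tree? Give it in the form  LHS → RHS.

[X [Y [Z n] - [Y [Z ( [X [Y [Z n]] ++ [X [Y [Z n]]]] )] & [Y [Z n]]]] <> [X [Y [Z n]]]]

X → Y <> X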